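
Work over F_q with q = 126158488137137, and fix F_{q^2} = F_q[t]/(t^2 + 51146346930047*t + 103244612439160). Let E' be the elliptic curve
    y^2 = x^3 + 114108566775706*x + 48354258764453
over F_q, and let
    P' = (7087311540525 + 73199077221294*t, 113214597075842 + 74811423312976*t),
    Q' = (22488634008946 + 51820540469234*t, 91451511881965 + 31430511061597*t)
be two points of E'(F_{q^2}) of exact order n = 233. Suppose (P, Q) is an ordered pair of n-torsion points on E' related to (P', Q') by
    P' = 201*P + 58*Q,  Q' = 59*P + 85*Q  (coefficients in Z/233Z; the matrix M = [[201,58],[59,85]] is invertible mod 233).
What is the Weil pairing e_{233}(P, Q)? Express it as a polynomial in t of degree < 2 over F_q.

Alternating bilinearity on E[233] (values in mu_{233} in F_{126158488137137^2}) gives e(P',Q') = e(P,Q)^det(M).
Inverting 149 mod 233: 147. Thus e_{233}(P,Q) = e(P',Q')^{147}.
8-bit Miller (11101001) on E'/F_{126158488137137} with a'=114108566775706, b'=48354258764453: accumulate tangent/chord ratios at Q'+S and P'+S'.
The quotient is 29550550937581 + 112074445262304*t.
Raise to 147: e(P,Q) = 34326210417152 + 83056154681834*t in mu_{233}.

34326210417152 + 83056154681834*t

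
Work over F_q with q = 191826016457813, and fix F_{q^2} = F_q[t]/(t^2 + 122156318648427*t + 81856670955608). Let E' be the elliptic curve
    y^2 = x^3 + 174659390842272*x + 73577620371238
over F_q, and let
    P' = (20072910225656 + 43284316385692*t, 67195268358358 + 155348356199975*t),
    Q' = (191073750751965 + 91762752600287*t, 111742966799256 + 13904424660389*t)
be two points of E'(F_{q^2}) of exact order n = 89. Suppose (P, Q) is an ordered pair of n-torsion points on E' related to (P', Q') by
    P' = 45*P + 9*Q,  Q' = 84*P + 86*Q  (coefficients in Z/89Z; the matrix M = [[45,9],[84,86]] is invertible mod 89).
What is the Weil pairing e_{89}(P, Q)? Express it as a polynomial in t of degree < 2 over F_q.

151130514731585 + 91333573623062*t

Under M = [[45,9],[84,86]] in GL_2(Z/89), e_{89}(P',Q') = e_{89}(P,Q)^(45*86-9*84 mod 89).
So e_{89}(P,Q) = e_{89}(P',Q')^{88}, since 88*88 = 1 mod 89.
Double-and-add over 1011001: 7-1 doublings, 4-1 additions; each step l_{T,T}/v_{2T} or l_{T,P'}/v at Q'+S for random S.
So e_{89}(P',Q') = 156542362702944 + 100492442834751*t.
Hence e(P,Q) = 151130514731585 + 91333573623062*t in F_{191826016457813^2}^*.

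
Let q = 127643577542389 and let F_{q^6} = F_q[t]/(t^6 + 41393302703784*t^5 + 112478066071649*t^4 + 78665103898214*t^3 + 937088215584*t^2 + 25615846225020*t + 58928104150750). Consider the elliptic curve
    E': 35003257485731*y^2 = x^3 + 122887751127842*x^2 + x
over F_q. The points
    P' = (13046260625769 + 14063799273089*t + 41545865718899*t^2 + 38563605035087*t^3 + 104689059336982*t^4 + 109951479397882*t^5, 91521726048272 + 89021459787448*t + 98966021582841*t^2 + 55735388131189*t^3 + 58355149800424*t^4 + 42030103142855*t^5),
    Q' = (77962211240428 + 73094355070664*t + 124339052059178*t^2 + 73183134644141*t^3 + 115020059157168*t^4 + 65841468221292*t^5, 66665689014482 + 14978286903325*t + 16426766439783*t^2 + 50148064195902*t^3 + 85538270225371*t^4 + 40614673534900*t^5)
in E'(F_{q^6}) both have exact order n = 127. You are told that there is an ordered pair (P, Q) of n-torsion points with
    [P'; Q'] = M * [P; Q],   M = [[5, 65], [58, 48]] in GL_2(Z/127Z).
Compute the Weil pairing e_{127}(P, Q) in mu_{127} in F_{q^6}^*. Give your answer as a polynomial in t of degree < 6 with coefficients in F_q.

43651811480781 + 124658114717506*t + 56144889233105*t^2 + 91884741989105*t^3 + 76890001440491*t^4 + 5719476398123*t^5

The 127-Weil pairing on E[127] over F_{127643577542389} is alternating-bilinear: e_{127}(P',Q') = e_{127}(P,Q)^det(M).
So e_{127}(P,Q) = e_{127}(P',Q')^{44}, since 26*44 = 1 mod 127.
Undo Montgomery via alpha=125284723133939, beta=54735805230266: (a',b')=(0,70166983701389) over F_{127643577542389}.
Double-and-add over 1111111: 7-1 doublings, 7-1 additions; each step l_{T,T}/v_{2T} or l_{T,P'}/v at Q'+S for random S.
The quotient is 44545241646225 + 102034088253040*t + 41476050858601*t^2 + 121555004264367*t^3 + 97295580752635*t^4 + 109424640365553*t^5.
Finally e_{127}(P,Q) = 43651811480781 + 124658114717506*t + 56144889233105*t^2 + 91884741989105*t^3 + 76890001440491*t^4 + 5719476398123*t^5.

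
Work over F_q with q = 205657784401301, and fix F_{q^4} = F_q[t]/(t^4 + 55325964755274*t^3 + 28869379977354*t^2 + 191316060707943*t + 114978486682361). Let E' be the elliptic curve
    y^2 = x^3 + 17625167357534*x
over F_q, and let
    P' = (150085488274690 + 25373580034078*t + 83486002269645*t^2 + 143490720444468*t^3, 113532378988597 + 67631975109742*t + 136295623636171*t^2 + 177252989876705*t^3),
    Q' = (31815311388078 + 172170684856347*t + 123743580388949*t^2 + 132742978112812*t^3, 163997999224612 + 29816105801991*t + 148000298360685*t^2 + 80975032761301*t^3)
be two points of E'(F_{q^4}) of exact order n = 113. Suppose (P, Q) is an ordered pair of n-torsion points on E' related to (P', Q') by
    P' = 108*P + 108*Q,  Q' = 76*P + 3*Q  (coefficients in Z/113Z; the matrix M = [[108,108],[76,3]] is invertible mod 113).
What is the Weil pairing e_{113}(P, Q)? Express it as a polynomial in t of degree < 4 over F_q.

Since e_{113}(P,P)=e_{113}(Q,Q)=1 and e_{113}(Q,P)=e_{113}(P,Q)^{-1}, expanding e_{113}(108*P + 108*Q,76*P + 3*Q) leaves e(P,Q)^det(M).
det M = 108*3 - 108*76 = -7884 = 26 (mod 113); 26^{-1} = 100 (mod 113).
7-bit Miller (1110001) on E'/F_{205657784401301} with a'=17625167357534, b'=0: accumulate tangent/chord ratios at Q'+S and P'+S'.
f_P(D_Q)/f_Q(D_P) = 149036503252210 + 154151144879745*t + 154758918510154*t^2 + 33280869973056*t^3.
Thus e_{113}(P,Q) = 124020008268012 + 52331485053630*t + 68161387618775*t^2 + 28992433585723*t^3.

124020008268012 + 52331485053630*t + 68161387618775*t^2 + 28992433585723*t^3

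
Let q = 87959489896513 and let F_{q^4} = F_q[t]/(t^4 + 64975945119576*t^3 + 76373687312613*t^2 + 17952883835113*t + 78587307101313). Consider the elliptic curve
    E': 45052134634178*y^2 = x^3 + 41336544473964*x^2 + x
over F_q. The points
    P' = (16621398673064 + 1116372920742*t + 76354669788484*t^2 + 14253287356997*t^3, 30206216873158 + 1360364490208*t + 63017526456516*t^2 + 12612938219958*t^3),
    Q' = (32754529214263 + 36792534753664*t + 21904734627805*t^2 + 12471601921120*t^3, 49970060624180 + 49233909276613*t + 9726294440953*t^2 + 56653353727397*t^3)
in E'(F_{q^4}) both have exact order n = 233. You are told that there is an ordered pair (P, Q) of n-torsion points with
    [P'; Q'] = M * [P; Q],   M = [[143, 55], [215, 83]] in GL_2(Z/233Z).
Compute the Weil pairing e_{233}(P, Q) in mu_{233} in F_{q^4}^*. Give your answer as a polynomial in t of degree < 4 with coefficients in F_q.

Under M = [[143,55],[215,83]] in GL_2(Z/233), e_{233}(P',Q') = e_{233}(P,Q)^(143*83-55*215 mod 233).
Hence e(P,Q) = e(P',Q')^{143} where 143 = 44^{-1} mod 233.
Set x_W=4685919090371*u+2153490989303, y_W=4685919090371*v; then E': y_W^2=x_W^3+77659768856050*x_W+5051773440281.
Run Miller on y^2=x^3+77659768856050*x+5051773440281 over F_{87959489896513}: ladder 11101001 (8 bits); e = f_P(D_Q)/f_Q(D_P).
So e_{233}(P',Q') = 50244048742234 + 84694857509938*t + 32210247193271*t^2 + 65312753636422*t^3.
Hence e(P,Q) = 45685235785207 + 47581447151084*t + 62779724183794*t^2 + 29331340631552*t^3 in F_{87959489896513^4}^*.

45685235785207 + 47581447151084*t + 62779724183794*t^2 + 29331340631552*t^3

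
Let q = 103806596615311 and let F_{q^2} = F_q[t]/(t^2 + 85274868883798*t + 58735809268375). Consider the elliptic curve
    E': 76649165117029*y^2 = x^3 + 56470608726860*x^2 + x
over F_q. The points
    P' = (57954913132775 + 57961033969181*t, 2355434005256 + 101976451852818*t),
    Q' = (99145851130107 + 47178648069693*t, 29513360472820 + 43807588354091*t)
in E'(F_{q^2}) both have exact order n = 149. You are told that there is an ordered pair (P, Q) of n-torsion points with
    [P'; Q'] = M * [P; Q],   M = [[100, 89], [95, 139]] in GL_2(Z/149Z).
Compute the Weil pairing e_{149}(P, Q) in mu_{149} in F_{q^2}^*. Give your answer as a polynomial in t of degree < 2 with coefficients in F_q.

Under M = [[100,89],[95,139]] in GL_2(Z/149), e_{149}(P',Q') = e_{149}(P,Q)^(100*139-89*95 mod 149).
Inverting 81 mod 149: 46. Thus e_{149}(P,Q) = e(P',Q')^{46}.
Undo Montgomery via alpha=84537631034319, beta=15693999047600: (a',b')=(70390963035469,13885525187747) over F_{103806596615311}.
8-bit Miller (10010101) on E'/F_{103806596615311} with a'=70390963035469, b'=13885525187747: accumulate tangent/chord ratios at Q'+S and P'+S'.
f_P(D_Q)/f_Q(D_P) = 54050826687029 + 41578816574130*t.
(54050826687029 + 41578816574130*t)^{46} mod (103806596615311,f) = 88633248240291 + 6959079407131*t.

88633248240291 + 6959079407131*t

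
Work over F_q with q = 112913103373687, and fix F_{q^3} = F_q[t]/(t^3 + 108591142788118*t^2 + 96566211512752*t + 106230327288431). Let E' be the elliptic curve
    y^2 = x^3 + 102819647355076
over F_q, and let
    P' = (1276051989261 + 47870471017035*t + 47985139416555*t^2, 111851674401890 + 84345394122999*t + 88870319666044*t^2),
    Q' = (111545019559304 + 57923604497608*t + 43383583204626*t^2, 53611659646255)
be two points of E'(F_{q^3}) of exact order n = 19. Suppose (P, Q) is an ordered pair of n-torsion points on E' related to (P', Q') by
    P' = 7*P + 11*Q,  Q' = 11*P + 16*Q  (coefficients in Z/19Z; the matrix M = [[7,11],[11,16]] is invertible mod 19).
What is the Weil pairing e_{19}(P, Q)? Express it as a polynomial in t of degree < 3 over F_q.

Alternating bilinearity on E[19] (values in mu_{19} in F_{112913103373687^3}) gives e(P',Q') = e(P,Q)^det(M).
Inverting 10 mod 19: 2. Thus e_{19}(P,Q) = e(P',Q')^{2}.
5-bit Miller (10011) on E'/F_{112913103373687} with a'=0, b'=102819647355076: accumulate tangent/chord ratios at Q'+S and P'+S'.
Result: e(P',Q') = 59149885323524 + 90164526841818*t + 110424890387738*t^2.
Thus e_{19}(P,Q) = 74887738106875 + 544124393616*t + 47868792327144*t^2.

74887738106875 + 544124393616*t + 47868792327144*t^2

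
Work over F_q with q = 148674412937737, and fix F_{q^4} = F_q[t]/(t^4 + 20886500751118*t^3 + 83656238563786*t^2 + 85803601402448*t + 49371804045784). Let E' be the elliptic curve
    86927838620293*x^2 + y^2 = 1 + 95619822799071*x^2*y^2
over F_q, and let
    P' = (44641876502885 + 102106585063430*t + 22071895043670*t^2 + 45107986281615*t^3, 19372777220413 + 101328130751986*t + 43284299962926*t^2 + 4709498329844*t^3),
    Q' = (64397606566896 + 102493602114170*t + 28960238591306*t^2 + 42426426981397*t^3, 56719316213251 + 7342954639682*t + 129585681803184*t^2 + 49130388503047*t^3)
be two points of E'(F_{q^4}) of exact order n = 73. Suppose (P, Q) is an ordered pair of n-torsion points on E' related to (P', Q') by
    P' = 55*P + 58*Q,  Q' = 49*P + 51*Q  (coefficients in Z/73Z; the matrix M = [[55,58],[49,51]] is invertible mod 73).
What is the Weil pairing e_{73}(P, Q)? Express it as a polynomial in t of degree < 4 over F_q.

Under M = [[55,58],[49,51]] in GL_2(Z/73), e_{73}(P',Q') = e_{73}(P,Q)^(55*51-58*49 mod 73).
55*51 - 58*49 = -37; reduced mod 73: det = 36, inverse 71.
Edwards a_E,d_E -> Montgomery A=58346576360477,B=132902283389167 -> Weierstrass 14686276745508,0 via alpha=79982747882473,beta=72164210424174.
7-bit Miller (1001001) on E'/F_{148674412937737} with a'=14686276745508, b'=0: accumulate tangent/chord ratios at Q'+S and P'+S'.
f_P(D_Q)/f_Q(D_P) = 137058061345942 + 18951579614439*t + 82628547225921*t^2 + 77812936792997*t^3.
(137058061345942 + 18951579614439*t + 82628547225921*t^2 + 77812936792997*t^3)^{71} mod (148674412937737,f) = 140979003394972 + 54796234691543*t + 58799044280863*t^2 + 91516143990231*t^3.

140979003394972 + 54796234691543*t + 58799044280863*t^2 + 91516143990231*t^3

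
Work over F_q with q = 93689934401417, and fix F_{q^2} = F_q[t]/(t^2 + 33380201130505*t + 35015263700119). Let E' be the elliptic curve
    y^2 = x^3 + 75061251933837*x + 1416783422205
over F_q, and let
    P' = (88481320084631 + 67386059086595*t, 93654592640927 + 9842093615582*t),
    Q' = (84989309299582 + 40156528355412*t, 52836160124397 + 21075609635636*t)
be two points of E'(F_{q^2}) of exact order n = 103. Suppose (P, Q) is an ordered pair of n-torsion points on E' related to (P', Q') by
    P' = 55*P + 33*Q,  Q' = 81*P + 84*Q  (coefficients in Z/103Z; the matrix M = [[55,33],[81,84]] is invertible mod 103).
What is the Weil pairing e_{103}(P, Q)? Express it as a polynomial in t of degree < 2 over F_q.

78950628096073 + 82771806734772*t

Under M = [[55,33],[81,84]] in GL_2(Z/103), e_{103}(P',Q') = e_{103}(P,Q)^(55*84-33*81 mod 103).
Inverting 93 mod 103: 72. Thus e_{103}(P,Q) = e(P',Q')^{72}.
Run Miller on y^2=x^3+75061251933837*x+1416783422205 over F_{93689934401417}: ladder 1100111 (7 bits); e = f_P(D_Q)/f_Q(D_P).
f_P(D_Q)/f_Q(D_P) = 79190103864665 + 86722843522497*t.
e_{103}(P,Q) = (79190103864665 + 86722843522497*t)^{72} = 78950628096073 + 82771806734772*t.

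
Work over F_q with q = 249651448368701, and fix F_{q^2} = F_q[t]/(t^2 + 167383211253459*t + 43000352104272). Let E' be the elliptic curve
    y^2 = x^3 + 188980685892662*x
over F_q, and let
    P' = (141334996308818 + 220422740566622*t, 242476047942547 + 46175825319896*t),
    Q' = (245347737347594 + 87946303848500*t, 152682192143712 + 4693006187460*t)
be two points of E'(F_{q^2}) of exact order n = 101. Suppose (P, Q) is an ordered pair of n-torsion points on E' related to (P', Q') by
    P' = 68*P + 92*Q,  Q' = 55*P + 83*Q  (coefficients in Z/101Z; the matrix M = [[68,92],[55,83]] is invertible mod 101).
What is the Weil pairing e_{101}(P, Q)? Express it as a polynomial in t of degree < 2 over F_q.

Alternating bilinearity on E[101] (values in mu_{101} in F_{249651448368701^2}) gives e(P',Q') = e(P,Q)^det(M).
Inverting 79 mod 101: 78. Thus e_{101}(P,Q) = e(P',Q')^{78}.
Double-and-add over 1100101: 7-1 doublings, 4-1 additions; each step l_{T,T}/v_{2T} or l_{T,P'}/v at Q'+S for random S.
e_{101}(P',Q') = 124822651839032 + 7830876086625*t.
Hence e(P,Q) = 242605515183560 + 158663053024159*t in F_{249651448368701^2}^*.

242605515183560 + 158663053024159*t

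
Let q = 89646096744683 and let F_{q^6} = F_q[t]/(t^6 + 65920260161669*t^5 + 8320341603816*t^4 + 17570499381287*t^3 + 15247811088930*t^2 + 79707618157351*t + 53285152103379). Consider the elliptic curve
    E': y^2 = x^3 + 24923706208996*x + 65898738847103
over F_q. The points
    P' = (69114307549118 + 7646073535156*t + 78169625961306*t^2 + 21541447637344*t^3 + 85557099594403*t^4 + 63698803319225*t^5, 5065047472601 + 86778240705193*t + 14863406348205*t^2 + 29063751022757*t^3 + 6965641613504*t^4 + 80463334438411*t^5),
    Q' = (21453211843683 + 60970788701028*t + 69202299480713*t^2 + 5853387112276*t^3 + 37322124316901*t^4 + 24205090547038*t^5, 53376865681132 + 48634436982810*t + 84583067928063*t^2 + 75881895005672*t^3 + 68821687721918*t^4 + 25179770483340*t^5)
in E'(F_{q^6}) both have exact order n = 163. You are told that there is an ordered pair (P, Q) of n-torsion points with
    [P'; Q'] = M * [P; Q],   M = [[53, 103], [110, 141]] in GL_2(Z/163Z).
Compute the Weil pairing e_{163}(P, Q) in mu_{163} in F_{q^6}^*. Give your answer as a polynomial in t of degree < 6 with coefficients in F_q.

22444873581708 + 76413667457847*t + 84235046495601*t^2 + 38006168227762*t^3 + 12892898457323*t^4 + 80757157117964*t^5

The 163-Weil pairing on E[163] over F_{89646096744683} is alternating-bilinear: e_{163}(P',Q') = e_{163}(P,Q)^det(M).
53*141 - 103*110 = -3857; reduced mod 163: det = 55, inverse 83.
Build f_{163,P'} and f_{163,Q'} via the 8-bit ladder of 163=10100011_2; evaluate at shifted divisors; quotient in F_{89646096744683^6}.
So e_{163}(P',Q') = 14329170386256 + 58587185348203*t + 25691853929225*t^2 + 1964136454022*t^3 + 62082471395003*t^4 + 68855000055458*t^5.
e_{163}(P,Q) = (14329170386256 + 58587185348203*t + 25691853929225*t^2 + 1964136454022*t^3 + 62082471395003*t^4 + 68855000055458*t^5)^{83} = 22444873581708 + 76413667457847*t + 84235046495601*t^2 + 38006168227762*t^3 + 12892898457323*t^4 + 80757157117964*t^5.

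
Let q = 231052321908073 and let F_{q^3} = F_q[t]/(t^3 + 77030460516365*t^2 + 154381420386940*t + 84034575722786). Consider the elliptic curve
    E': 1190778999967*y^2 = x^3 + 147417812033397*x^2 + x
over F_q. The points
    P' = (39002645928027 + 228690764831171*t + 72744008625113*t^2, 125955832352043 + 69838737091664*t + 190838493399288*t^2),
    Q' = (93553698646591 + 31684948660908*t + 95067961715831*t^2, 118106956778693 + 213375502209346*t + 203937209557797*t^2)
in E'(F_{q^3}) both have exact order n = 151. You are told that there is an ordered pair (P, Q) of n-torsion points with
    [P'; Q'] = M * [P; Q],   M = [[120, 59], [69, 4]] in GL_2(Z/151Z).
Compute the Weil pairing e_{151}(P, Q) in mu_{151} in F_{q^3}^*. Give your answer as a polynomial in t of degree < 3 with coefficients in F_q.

223453156868866 + 206265697717676*t + 216566177986619*t^2

e_{151}(aP+bQ,cP+dQ) = e_{151}(P,Q)^(ad-bc); with (a,b,c,d)=(120,59,69,4) this gives the det-151 law.
det M = 120*4 - 59*69 = -3591 = 33 (mod 151); 33^{-1} = 119 (mod 151).
Undo Montgomery via alpha=13529084514642, beta=52035951611649: (a',b')=(68762824593357,76891139793487) over F_{231052321908073}.
Run Miller on y^2=x^3+68762824593357*x+76891139793487 over F_{231052321908073}: ladder 10010111 (8 bits); e = f_P(D_Q)/f_Q(D_P).
Miller gives e_{151}(P',Q') = 120124429492499 + 121097284562966*t + 205740070412239*t^2 in F_{231052321908073^3}.
e_{151}(P,Q) = (120124429492499 + 121097284562966*t + 205740070412239*t^2)^{119} = 223453156868866 + 206265697717676*t + 216566177986619*t^2.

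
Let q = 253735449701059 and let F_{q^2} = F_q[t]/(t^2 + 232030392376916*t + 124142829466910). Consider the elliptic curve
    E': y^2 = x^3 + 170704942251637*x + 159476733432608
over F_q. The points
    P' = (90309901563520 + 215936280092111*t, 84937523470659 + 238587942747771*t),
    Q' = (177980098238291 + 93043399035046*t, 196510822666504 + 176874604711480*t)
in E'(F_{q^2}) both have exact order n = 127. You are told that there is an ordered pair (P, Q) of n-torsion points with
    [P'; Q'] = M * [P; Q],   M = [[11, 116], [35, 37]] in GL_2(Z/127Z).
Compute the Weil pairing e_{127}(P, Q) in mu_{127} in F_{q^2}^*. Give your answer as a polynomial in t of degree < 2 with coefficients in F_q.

232278657602323 + 166927515437064*t

e_{127}(aP+bQ,cP+dQ) = e_{127}(P,Q)^(ad-bc); with (a,b,c,d)=(11,116,35,37) this gives the det-127 law.
11*37 - 116*35 = -3653; reduced mod 127: det = 30, inverse 72.
7-bit Miller (1111111) on E'/F_{253735449701059} with a'=170704942251637, b'=159476733432608: accumulate tangent/chord ratios at Q'+S and P'+S'.
f_P(D_Q)/f_Q(D_P) = 27820000734499 + 232132450260229*t.
Thus e_{127}(P,Q) = 232278657602323 + 166927515437064*t.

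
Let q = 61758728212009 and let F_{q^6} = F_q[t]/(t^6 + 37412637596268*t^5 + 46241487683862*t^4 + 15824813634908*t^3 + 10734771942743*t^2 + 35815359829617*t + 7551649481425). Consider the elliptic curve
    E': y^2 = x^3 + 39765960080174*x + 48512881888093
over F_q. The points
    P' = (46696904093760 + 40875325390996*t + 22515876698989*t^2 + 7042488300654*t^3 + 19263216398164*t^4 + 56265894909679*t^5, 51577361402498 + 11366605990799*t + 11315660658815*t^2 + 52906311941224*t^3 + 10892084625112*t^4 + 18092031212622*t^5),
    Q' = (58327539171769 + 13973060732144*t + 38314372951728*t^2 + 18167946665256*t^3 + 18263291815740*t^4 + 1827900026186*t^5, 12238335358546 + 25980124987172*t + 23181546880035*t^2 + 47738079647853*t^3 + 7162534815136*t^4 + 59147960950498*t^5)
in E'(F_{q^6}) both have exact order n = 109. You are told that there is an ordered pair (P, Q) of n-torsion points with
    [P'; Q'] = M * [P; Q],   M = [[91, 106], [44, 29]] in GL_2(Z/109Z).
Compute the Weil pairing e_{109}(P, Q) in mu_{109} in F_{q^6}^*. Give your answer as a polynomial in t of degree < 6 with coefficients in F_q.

10444181068095 + 22035205851880*t + 41761058291914*t^2 + 60254360427179*t^3 + 3884115005353*t^4 + 42250347797508*t^5

Since e_{109}(P,P)=e_{109}(Q,Q)=1 and e_{109}(Q,P)=e_{109}(P,Q)^{-1}, expanding e_{109}(91*P + 106*Q,44*P + 29*Q) leaves e(P,Q)^det(M).
So e_{109}(P,Q) = e_{109}(P',Q')^{64}, since 46*64 = 1 mod 109.
n = 109 = (1101101)_2 (7 bits, wt 5); accumulate f_{109,P'}(Q'+S)/f_{109,P'}(S) along the 6-step ladder.
f_P(D_Q)/f_Q(D_P) = 23173138704918 + 17859904244833*t + 42156205079169*t^2 + 53108828222573*t^3 + 993054034179*t^4 + 58858352373476*t^5.
Thus e_{109}(P,Q) = 10444181068095 + 22035205851880*t + 41761058291914*t^2 + 60254360427179*t^3 + 3884115005353*t^4 + 42250347797508*t^5.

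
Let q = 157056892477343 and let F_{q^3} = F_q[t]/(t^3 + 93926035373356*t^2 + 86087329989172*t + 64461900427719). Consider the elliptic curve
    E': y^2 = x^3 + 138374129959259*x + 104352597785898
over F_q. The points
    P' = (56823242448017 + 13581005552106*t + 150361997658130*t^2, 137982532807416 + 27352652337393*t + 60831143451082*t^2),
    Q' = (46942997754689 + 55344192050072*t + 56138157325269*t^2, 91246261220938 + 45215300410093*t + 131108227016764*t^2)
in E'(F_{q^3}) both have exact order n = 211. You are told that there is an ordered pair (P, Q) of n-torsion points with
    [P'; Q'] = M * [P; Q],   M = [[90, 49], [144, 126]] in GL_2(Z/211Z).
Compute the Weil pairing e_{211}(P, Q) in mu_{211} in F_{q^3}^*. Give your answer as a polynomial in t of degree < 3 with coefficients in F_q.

Since e_{211}(P,P)=e_{211}(Q,Q)=1 and e_{211}(Q,P)=e_{211}(P,Q)^{-1}, expanding e_{211}(90*P + 49*Q,144*P + 126*Q) leaves e(P,Q)^det(M).
det(M) mod 211 = 64; its inverse in (Z/211)^* is 122 (check: 64*122 mod 211 = 1).
Build f_{211,P'} and f_{211,Q'} via the 8-bit ladder of 211=11010011_2; evaluate at shifted divisors; quotient in F_{157056892477343^3}.
f_P(D_Q)/f_Q(D_P) = 140139534230399 + 58323515361960*t + 133346379392192*t^2.
Raise to 122: e(P,Q) = 140401358277384 + 119059709150825*t + 72306674798083*t^2 in mu_{211}.

140401358277384 + 119059709150825*t + 72306674798083*t^2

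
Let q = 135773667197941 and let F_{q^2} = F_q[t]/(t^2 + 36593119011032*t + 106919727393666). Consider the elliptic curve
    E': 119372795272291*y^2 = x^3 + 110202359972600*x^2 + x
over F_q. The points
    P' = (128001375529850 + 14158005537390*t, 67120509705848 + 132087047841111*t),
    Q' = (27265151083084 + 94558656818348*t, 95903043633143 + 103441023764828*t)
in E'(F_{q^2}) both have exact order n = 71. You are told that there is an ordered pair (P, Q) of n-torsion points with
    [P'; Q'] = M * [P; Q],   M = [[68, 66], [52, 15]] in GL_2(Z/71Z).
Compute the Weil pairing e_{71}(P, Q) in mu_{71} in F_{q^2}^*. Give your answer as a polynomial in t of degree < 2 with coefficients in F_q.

1126077326618 + 78600161777992*t

The 71-Weil pairing on E[71] over F_{135773667197941} is alternating-bilinear: e_{71}(P',Q') = e_{71}(P,Q)^det(M).
Hence e(P,Q) = e(P',Q')^{36} where 36 = 2^{-1} mod 71.
Undo Montgomery via alpha=102733213214685, beta=63930400264624: (a',b')=(112930860558885,71207449468327) over F_{135773667197941}.
Miller loop for e_{71} over F_{135773667197941^2}: bits of 71 = 1000111; 6 double steps + 3 add steps, l/v at each.
Result: e(P',Q') = 95050290831765 + 48191516137505*t.
e_{71}(P,Q) = (95050290831765 + 48191516137505*t)^{36} = 1126077326618 + 78600161777992*t.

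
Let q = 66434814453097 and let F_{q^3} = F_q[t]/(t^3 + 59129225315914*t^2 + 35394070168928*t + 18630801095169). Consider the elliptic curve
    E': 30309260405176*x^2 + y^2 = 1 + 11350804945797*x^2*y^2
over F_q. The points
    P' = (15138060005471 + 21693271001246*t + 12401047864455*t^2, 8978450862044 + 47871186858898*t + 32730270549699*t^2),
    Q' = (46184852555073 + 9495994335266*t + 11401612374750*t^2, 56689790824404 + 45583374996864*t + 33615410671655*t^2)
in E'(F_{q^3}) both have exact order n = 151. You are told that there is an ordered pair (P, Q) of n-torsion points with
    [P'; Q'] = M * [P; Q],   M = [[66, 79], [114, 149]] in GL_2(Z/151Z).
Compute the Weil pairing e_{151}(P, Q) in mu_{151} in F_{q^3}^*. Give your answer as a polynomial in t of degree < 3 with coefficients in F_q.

e_{151} is bilinear + alternating on E[151], so e_{151}(66*P + 79*Q, 114*P + 149*Q) = e_{151}(P,Q)^(66*149-79*114).
det(M) mod 151 = 73; its inverse in (Z/151)^* is 60 (check: 73*60 mod 151 = 1).
Edwards->Montgomery: u=(1+y)/(1-y), v=u/x -> 1777885873394v^2=u^3+38896519676075u^2+u; then x_W=21348317478119u+62305689602743: y^2=x^3+18171048958761*x+43521781056183.
8-bit Miller (10010111) on E'/F_{66434814453097} with a'=18171048958761, b'=43521781056183: accumulate tangent/chord ratios at Q'+S and P'+S'.
e_{151}(P',Q') = 43366031327298 + 55222917643768*t + 38561475951806*t^2.
(43366031327298 + 55222917643768*t + 38561475951806*t^2)^{60} mod (66434814453097,f) = 4332485691959 + 53231880637650*t + 61809626027468*t^2.

4332485691959 + 53231880637650*t + 61809626027468*t^2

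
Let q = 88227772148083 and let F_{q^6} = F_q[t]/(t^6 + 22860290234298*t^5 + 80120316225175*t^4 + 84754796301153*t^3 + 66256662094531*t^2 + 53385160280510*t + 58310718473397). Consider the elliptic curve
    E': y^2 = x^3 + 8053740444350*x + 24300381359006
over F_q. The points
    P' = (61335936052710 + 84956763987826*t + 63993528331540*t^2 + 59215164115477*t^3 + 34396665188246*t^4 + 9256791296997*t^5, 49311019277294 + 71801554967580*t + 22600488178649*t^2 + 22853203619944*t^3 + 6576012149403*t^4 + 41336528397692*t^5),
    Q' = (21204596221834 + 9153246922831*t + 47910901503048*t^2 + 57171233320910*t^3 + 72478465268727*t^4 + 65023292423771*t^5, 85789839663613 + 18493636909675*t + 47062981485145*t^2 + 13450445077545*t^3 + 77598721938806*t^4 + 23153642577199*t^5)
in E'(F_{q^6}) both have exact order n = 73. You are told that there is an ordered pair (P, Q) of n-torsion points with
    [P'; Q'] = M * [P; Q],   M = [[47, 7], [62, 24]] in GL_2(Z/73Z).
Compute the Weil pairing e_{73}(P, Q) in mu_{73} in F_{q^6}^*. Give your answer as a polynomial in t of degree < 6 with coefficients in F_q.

e_{73}(aP+bQ,cP+dQ) = e_{73}(P,Q)^(ad-bc); with (a,b,c,d)=(47,7,62,24) this gives the det-73 law.
det(M) mod 73 = 37; its inverse in (Z/73)^* is 2 (check: 37*2 mod 73 = 1).
Double-and-add over 1001001: 7-1 doublings, 3-1 additions; each step l_{T,T}/v_{2T} or l_{T,P'}/v at Q'+S for random S.
So e_{73}(P',Q') = 68863646207005 + 79229519302155*t + 80648501513584*t^2 + 47797406854745*t^3 + 86163757929381*t^4 + 16290257230731*t^5.
Finally e_{73}(P,Q) = 14014182129377 + 4605382638118*t + 17762546087170*t^2 + 80789108363816*t^3 + 31043324016005*t^4 + 74691994827517*t^5.

14014182129377 + 4605382638118*t + 17762546087170*t^2 + 80789108363816*t^3 + 31043324016005*t^4 + 74691994827517*t^5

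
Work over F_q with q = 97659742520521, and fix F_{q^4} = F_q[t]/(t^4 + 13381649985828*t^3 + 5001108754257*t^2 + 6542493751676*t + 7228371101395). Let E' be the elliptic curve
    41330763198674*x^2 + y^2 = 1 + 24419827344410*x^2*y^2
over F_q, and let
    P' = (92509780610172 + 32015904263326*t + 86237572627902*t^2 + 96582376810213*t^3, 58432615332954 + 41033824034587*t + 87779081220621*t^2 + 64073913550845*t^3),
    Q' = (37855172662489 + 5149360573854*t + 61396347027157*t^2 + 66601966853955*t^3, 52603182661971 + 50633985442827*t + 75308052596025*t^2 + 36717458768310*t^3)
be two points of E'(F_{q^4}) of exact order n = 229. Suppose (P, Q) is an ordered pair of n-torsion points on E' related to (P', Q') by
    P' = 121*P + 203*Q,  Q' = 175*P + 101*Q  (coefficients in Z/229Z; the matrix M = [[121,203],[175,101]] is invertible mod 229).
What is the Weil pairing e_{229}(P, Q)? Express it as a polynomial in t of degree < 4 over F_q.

64523859776145 + 38900116867762*t + 21933865755638*t^2 + 68021645019802*t^3

Since e_{229}(P,P)=e_{229}(Q,Q)=1 and e_{229}(Q,P)=e_{229}(P,Q)^{-1}, expanding e_{229}(121*P + 203*Q,175*P + 101*Q) leaves e(P,Q)^det(M).
Inverting 54 mod 229: 123. Thus e_{229}(P,Q) = e(P',Q')^{123}.
Edwards->Montgomery: u=(1+y)/(1-y), v=u/x -> 20448207953005v^2=u^3+20338439047413u^2+u; then x_W=4227733963566u+43511679264021: y^2=x^3+83929694019144*x+49969711131165.
n = 229 = (11100101)_2 (8 bits, wt 5); accumulate f_{229,P'}(Q'+S)/f_{229,P'}(S) along the 7-step ladder.
So e_{229}(P',Q') = 25450735986857 + 49712987925380*t + 21034237652874*t^2 + 52372827187615*t^3.
Hence e(P,Q) = 64523859776145 + 38900116867762*t + 21933865755638*t^2 + 68021645019802*t^3 in F_{97659742520521^4}^*.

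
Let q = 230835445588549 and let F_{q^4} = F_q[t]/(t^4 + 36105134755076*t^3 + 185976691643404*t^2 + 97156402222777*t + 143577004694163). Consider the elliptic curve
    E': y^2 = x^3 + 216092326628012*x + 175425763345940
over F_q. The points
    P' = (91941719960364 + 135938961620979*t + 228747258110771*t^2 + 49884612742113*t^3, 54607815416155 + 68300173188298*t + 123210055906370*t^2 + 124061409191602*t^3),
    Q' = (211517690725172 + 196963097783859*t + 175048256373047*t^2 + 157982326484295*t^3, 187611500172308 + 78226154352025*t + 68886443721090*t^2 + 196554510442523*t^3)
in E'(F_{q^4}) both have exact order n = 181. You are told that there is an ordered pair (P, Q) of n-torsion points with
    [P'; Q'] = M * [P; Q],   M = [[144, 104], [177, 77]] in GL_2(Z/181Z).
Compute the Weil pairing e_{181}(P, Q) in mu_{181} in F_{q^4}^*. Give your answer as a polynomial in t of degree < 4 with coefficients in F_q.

Under M = [[144,104],[177,77]] in GL_2(Z/181), e_{181}(P',Q') = e_{181}(P,Q)^(144*77-104*177 mod 181).
Inverting 101 mod 181: 138. Thus e_{181}(P,Q) = e(P',Q')^{138}.
Run Miller on y^2=x^3+216092326628012*x+175425763345940 over F_{230835445588549}: ladder 10110101 (8 bits); e = f_P(D_Q)/f_Q(D_P).
f_P(D_Q)/f_Q(D_P) = 47880321207575 + 119496511527628*t + 83840196621768*t^2 + 150216587937834*t^3.
Finally e_{181}(P,Q) = 126155867803761 + 46813746542116*t + 95756653199910*t^2 + 93415723070799*t^3.

126155867803761 + 46813746542116*t + 95756653199910*t^2 + 93415723070799*t^3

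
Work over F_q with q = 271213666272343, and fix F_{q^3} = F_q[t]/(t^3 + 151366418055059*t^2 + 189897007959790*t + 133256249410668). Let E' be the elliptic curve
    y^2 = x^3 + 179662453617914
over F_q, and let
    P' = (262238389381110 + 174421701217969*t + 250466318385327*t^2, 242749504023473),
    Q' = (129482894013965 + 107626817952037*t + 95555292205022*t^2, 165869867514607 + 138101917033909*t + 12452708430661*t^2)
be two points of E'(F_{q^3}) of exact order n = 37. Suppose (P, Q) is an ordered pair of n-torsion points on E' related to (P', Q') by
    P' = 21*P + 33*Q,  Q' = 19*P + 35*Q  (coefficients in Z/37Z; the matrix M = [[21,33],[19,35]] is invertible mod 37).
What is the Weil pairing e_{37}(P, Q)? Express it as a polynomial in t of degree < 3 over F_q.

The 37-Weil pairing on E[37] over F_{271213666272343} is alternating-bilinear: e_{37}(P',Q') = e_{37}(P,Q)^det(M).
So e_{37}(P,Q) = e_{37}(P',Q')^{12}, since 34*12 = 1 mod 37.
Run Miller on y^2=x^3+179662453617914 over F_{271213666272343}: ladder 100101 (6 bits); e = f_P(D_Q)/f_Q(D_P).
Result: e(P',Q') = 98906550059938 + 42917684877479*t + 123117413707003*t^2.
Thus e_{37}(P,Q) = 133297851439470 + 121630764531339*t + 239412399485461*t^2.

133297851439470 + 121630764531339*t + 239412399485461*t^2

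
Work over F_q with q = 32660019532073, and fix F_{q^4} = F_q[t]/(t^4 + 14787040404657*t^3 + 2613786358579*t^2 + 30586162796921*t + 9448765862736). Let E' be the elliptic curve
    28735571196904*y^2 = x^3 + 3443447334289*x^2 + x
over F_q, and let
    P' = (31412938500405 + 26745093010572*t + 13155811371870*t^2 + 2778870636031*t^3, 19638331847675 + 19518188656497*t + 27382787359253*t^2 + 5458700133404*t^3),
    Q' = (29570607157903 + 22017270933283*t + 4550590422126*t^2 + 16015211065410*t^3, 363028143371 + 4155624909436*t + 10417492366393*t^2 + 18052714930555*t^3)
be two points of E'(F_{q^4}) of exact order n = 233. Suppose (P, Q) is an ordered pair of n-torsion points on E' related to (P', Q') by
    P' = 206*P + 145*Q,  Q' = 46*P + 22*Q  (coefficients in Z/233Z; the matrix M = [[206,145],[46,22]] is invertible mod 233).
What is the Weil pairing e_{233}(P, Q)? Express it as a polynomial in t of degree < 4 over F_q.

11844653012703 + 532397321562*t + 18880021648975*t^2 + 1022416786928*t^3

e_{233}(aP+bQ,cP+dQ) = e_{233}(P,Q)^(ad-bc); with (a,b,c,d)=(206,145,46,22) this gives the det-233 law.
Hence e(P,Q) = e(P',Q')^{125} where 125 = 192^{-1} mod 233.
Montgomery->Weierstrass: x_W = 2334682827293*x+5256895890344, y_W=2334682827293*y on F_{32660019532073}; lands on y^2=x^3+16146367395553*x+28747206730350.
Run Miller on y^2=x^3+16146367395553*x+28747206730350 over F_{32660019532073}: ladder 11101001 (8 bits); e = f_P(D_Q)/f_Q(D_P).
e_{233}(P',Q') = 14857641123874 + 20685997217067*t + 28469292442818*t^2 + 106733059535*t^3.
Finally e_{233}(P,Q) = 11844653012703 + 532397321562*t + 18880021648975*t^2 + 1022416786928*t^3.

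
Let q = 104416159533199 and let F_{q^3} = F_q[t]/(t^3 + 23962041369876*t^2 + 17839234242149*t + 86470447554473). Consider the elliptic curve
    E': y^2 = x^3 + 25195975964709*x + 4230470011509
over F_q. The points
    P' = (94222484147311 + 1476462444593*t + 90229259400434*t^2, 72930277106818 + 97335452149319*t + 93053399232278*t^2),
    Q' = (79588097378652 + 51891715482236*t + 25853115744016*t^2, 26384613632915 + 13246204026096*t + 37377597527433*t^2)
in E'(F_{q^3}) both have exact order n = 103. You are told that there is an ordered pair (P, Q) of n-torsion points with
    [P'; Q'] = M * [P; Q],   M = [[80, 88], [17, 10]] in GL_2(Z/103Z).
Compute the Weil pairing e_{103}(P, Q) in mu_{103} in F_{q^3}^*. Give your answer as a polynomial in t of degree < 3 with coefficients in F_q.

63116179164426 + 34719944683613*t + 14299393181699*t^2

Under M = [[80,88],[17,10]] in GL_2(Z/103), e_{103}(P',Q') = e_{103}(P,Q)^(80*10-88*17 mod 103).
det M = 80*10 - 88*17 = -696 = 25 (mod 103); 25^{-1} = 33 (mod 103).
Build f_{103,P'} and f_{103,Q'} via the 7-bit ladder of 103=1100111_2; evaluate at shifted divisors; quotient in F_{104416159533199^3}.
The quotient is 36943254090909 + 2622675467648*t + 67302253049398*t^2.
Hence e(P,Q) = 63116179164426 + 34719944683613*t + 14299393181699*t^2 in F_{104416159533199^3}^*.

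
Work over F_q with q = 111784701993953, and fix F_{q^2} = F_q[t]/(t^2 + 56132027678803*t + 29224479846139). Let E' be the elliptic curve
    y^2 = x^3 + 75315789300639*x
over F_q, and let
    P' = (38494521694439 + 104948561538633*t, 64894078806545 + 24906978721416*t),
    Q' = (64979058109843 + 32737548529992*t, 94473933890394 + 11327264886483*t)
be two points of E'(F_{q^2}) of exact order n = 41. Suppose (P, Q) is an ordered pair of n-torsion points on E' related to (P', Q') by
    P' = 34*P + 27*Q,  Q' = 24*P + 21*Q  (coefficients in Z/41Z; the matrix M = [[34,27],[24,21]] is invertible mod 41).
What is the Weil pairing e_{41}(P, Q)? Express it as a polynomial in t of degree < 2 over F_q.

e_{41} is bilinear + alternating on E[41], so e_{41}(34*P + 27*Q, 24*P + 21*Q) = e_{41}(P,Q)^(34*21-27*24).
Inverting 25 mod 41: 23. Thus e_{41}(P,Q) = e(P',Q')^{23}.
6-bit Miller (101001) on E'/F_{111784701993953} with a'=75315789300639, b'=0: accumulate tangent/chord ratios at Q'+S and P'+S'.
The quotient is 20948084815601 + 98479622470665*t.
Hence e(P,Q) = 9928222239160 + 34904652929494*t in F_{111784701993953^2}^*.

9928222239160 + 34904652929494*t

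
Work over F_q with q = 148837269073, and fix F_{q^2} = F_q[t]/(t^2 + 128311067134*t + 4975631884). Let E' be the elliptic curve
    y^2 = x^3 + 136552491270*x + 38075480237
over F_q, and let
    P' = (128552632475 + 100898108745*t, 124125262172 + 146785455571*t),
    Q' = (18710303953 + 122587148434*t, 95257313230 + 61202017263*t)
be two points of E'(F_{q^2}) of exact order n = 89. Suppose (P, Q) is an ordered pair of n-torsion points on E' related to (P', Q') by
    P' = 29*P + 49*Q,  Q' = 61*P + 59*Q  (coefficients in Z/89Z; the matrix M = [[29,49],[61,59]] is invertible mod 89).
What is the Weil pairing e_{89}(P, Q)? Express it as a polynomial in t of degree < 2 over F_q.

The 89-Weil pairing on E[89] over F_{148837269073} is alternating-bilinear: e_{89}(P',Q') = e_{89}(P,Q)^det(M).
29*59 - 49*61 = -1278; reduced mod 89: det = 57, inverse 25.
Build f_{89,P'} and f_{89,Q'} via the 7-bit ladder of 89=1011001_2; evaluate at shifted divisors; quotient in F_{148837269073^2}.
So e_{89}(P',Q') = 139271855522 + 131846135246*t.
Raise to 25: e(P,Q) = 27362838435 + 18020422346*t in mu_{89}.

27362838435 + 18020422346*t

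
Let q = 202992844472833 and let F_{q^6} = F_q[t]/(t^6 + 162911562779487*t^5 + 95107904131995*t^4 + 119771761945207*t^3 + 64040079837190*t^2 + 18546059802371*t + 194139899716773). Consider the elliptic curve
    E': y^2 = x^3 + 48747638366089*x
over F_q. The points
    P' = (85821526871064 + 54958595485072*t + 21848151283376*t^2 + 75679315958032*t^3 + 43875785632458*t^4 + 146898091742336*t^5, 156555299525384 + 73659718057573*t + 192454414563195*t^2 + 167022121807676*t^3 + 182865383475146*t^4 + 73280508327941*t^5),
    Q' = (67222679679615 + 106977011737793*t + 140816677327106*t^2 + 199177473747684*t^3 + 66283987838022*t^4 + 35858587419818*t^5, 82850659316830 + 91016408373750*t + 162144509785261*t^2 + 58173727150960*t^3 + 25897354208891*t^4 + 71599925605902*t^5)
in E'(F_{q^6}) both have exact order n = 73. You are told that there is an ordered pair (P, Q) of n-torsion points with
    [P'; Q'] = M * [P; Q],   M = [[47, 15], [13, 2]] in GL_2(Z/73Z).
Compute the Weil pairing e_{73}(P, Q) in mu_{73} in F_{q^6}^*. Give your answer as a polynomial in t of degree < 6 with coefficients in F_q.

Alternating bilinearity on E[73] (values in mu_{73} in F_{202992844472833^6}) gives e(P',Q') = e(P,Q)^det(M).
47*2 - 15*13 = -101; reduced mod 73: det = 45, inverse 13.
Miller loop for e_{73} over F_{202992844472833^6}: bits of 73 = 1001001; 6 double steps + 2 add steps, l/v at each.
The quotient is 73741449474336 + 33844218831277*t + 127608288001806*t^2 + 38096369572648*t^3 + 127116873623237*t^4 + 139932221188437*t^5.
Finally e_{73}(P,Q) = 10014142372636 + 82846335904979*t + 145243860273616*t^2 + 25141549654802*t^3 + 31851136297919*t^4 + 31560012364199*t^5.

10014142372636 + 82846335904979*t + 145243860273616*t^2 + 25141549654802*t^3 + 31851136297919*t^4 + 31560012364199*t^5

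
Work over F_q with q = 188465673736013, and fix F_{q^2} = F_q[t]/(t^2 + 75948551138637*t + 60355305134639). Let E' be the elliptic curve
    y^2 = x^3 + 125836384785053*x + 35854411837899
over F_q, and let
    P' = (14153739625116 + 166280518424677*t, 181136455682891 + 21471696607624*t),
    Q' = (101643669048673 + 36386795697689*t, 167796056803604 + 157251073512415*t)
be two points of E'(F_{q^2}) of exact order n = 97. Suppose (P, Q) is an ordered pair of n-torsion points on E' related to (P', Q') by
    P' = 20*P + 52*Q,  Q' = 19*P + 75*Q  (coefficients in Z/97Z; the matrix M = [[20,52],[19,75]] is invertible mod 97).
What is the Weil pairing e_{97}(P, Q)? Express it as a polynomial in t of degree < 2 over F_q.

The 97-Weil pairing on E[97] over F_{188465673736013} is alternating-bilinear: e_{97}(P',Q') = e_{97}(P,Q)^det(M).
20*75 - 52*19 = 512; reduced mod 97: det = 27, inverse 18.
7-bit Miller (1100001) on E'/F_{188465673736013} with a'=125836384785053, b'=35854411837899: accumulate tangent/chord ratios at Q'+S and P'+S'.
f_P(D_Q)/f_Q(D_P) = 18057229550741 + 62755314555762*t.
Thus e_{97}(P,Q) = 48673056539709 + 43810887954775*t.

48673056539709 + 43810887954775*t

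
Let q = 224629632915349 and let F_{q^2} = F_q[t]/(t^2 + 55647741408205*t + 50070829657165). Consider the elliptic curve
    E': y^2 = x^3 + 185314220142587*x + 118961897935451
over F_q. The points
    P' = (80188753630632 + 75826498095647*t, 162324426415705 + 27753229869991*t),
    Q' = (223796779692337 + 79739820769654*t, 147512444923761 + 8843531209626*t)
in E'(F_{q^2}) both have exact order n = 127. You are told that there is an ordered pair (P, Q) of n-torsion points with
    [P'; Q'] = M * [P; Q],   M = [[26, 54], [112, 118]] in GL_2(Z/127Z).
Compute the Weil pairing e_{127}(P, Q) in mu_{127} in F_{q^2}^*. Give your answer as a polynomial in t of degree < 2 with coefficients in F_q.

Under M = [[26,54],[112,118]] in GL_2(Z/127), e_{127}(P',Q') = e_{127}(P,Q)^(26*118-54*112 mod 127).
So e_{127}(P,Q) = e_{127}(P',Q')^{99}, since 68*99 = 1 mod 127.
n = 127 = (1111111)_2 (7 bits, wt 7); accumulate f_{127,P'}(Q'+S)/f_{127,P'}(S) along the 6-step ladder.
f_P(D_Q)/f_Q(D_P) = 194331481251124 + 169716798490947*t.
Finally e_{127}(P,Q) = 49581108619308 + 182542385377741*t.

49581108619308 + 182542385377741*t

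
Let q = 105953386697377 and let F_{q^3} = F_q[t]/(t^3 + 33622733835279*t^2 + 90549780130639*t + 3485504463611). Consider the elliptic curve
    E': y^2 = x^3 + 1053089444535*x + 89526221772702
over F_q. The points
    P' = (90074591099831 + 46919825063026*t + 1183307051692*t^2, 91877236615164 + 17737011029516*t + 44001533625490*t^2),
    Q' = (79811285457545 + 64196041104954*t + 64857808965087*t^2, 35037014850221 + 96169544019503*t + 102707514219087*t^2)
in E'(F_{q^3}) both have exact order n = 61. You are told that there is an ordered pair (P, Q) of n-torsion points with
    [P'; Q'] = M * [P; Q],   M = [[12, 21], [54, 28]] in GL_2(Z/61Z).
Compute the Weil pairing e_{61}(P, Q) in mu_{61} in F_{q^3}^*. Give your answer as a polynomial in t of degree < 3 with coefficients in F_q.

53134010341137 + 94052073050206*t + 82548769042656*t^2

Alternating bilinearity on E[61] (values in mu_{61} in F_{105953386697377^3}) gives e(P',Q') = e(P,Q)^det(M).
det M = 12*28 - 21*54 = -798 = 56 (mod 61); 56^{-1} = 12 (mod 61).
Double-and-add over 111101: 6-1 doublings, 5-1 additions; each step l_{T,T}/v_{2T} or l_{T,P'}/v at Q'+S for random S.
So e_{61}(P',Q') = 21222375348725 + 429359137742*t + 51082173987646*t^2.
Hence e(P,Q) = 53134010341137 + 94052073050206*t + 82548769042656*t^2 in F_{105953386697377^3}^*.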